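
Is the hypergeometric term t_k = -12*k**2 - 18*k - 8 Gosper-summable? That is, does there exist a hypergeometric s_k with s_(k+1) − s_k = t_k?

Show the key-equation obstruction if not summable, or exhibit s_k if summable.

Yes. s_k = k*(-4*k**2 - 3*k - 1).

t_(k+1)/t_k = (6*k**2 + 21*k + 19)/(6*k**2 + 9*k + 4).
Factor: A=1; B=1; C=k**2 + 3*k/2 + 2/3.
Solve (1)·f(k+1) − (1)·f(k) = k**2 + 3*k/2 + 2/3.
d = 3 from the (0,0,2) case.
Solving with deg f ≤ 3: f(k) = k*(4*k**2 + 3*k + 1)/12.
So s_k = (B(k−1)f/C)·t_k = (k*(4*k**2 + 3*k + 1)/(2*(6*k**2 + 9*k + 4)))·t_k = k*(-4*k**2 - 3*k - 1).
Check: Δs_k = -12*k**2 - 18*k - 8. ✓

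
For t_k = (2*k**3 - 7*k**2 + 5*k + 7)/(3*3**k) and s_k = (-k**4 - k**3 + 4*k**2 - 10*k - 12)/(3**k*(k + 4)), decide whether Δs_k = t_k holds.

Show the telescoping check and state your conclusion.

s_(k+1) = (-k**4 - 5*k**3 - 5*k**2 - 9*k - 20)/(3*3**k*(k + 5))
s_(k+1) − s_k = (2*k**5 + 9*k**4 - 22*k**3 - 59*k**2 + 130*k + 100)/(3*3**k*(k**2 + 9*k + 20))
(s_(k+1) − s_k) − t_k = (-2*k**4 - 4*k**3 + 29*k**2 - 33*k - 40)/(3*3**k*(k**2 + 9*k + 20))

Invalid: residual (-2*k**4 - 4*k**3 + 29*k**2 - 33*k - 40)/(3*3**k*(k**2 + 9*k + 20)) ≠ 0.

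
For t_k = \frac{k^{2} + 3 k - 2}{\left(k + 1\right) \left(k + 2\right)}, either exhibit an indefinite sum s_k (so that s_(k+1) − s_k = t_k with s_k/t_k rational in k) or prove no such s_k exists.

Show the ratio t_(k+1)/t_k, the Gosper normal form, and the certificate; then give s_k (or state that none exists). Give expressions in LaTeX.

t_(k+1)/t_k = (k + 1)*(3*k + (k + 1)**2 + 1)/((k + 3)*(k**2 + 3*k - 2)).
A = k + 1, B = k + 3, C = k**2 + 3*k - 2.
Need (k + 1)·f(k+1) − (k + 2)·f(k) = k**2 + 3*k - 2.
Bound: deg f ≤ 2.
Coefficient equations give f(k) = k*(k - 3).
R(k) = B(k−1)·f(k)/C(k) = k*(k - 3)*(k + 2)/(k**2 + 3*k - 2); s_k = R·t_k = k*(k - 3)/(k + 1).
Δs = (k**2 + 3*k - 2)/(k**2 + 3*k + 2), as required.

s_k = \frac{k \left(k - 3\right)}{k + 1}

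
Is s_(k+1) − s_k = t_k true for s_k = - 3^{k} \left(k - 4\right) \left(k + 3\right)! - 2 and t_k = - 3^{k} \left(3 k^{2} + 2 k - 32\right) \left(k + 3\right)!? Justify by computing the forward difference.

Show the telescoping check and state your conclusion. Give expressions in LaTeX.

valid (s_(k+1) − s_k reduces to t_k)

s_(k+1) = -3**(k + 1)*(k - 3)*factorial(k + 4) - 2
s_(k+1) − s_k = -3**k*(3*k**2 + 2*k - 32)*factorial(k + 3)
(s_(k+1) − s_k) − t_k = 0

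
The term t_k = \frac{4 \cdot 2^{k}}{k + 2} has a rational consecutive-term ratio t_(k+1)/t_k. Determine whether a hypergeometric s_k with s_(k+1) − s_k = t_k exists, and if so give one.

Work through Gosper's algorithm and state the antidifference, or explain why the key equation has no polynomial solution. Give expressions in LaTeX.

Compute t_(k+1)/t_k: get 2*(k + 2)/(k + 3).
So A=2*k + 4 and B=k + 3, with C=1.
Need (2*k + 4)·f(k+1) − (k + 2)·f(k) = 1.
Degrees (1,1,0) ⇒ d ≤ -1.
Bound -1 < 0, so the key equation has no polynomial solution.

none — t_k is not Gosper-summable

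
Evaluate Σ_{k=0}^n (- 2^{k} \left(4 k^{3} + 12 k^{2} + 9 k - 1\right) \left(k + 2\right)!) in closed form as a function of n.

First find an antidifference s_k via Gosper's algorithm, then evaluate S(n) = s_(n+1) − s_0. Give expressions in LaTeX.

S(n) = - 4 \cdot 2^{n} n^{2} \left(n + 3\right)! - 2 \cdot 2^{n} n \left(n + 3\right)! + 2

Ratio r(k) = 2*(4*k**4 + 36*k**3 + 117*k**2 + 159*k + 72)/(4*k**3 + 12*k**2 + 9*k - 1).
A = 2*k + 6, B = 1, C = k**3 + 3*k**2 + 9*k/4 - 1/4.
Set up (2*k + 6)·f(k+1) − (1)·f(k) − (k**3 + 3*k**2 + 9*k/4 - 1/4) = 0.
From deg A=1, deg B=0, deg C=3: d=2.
Coefficient equations give f(k) = (k - 1)*(2*k - 1)/4.
R(k) = B(k−1)·f(k)/C(k) = (k - 1)*(2*k - 1)/(4*k**3 + 12*k**2 + 9*k - 1); s_k = R·t_k = -2**k*(k - 1)*(2*k - 1)*factorial(k + 2).
s_(k+1) − s_k = -2**k*(4*k**3 + 12*k**2 + 9*k - 1)*factorial(k + 2) = t_k.
Evaluate: s_(n+1) = -2**(n + 1)*n*(2*n + 1)*factorial(n + 3); subtract s_(0) = -2 ⇒ S(n) = -4*2**n*n**2*factorial(n + 3) - 2*2**n*n*factorial(n + 3) + 2.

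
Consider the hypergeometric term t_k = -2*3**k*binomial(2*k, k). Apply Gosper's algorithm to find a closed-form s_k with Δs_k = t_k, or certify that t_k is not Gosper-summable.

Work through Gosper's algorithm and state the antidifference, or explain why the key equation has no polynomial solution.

no hypergeometric antidifference exists

The ratio is 6*(2*k + 1)/(k + 1).
So A=12*k + 6 and B=k + 1, with C=1.
f must satisfy (12*k + 6)·f(k+1) − (k)·f(k) = 1.
Bound: deg f ≤ -1.
Bound -1 < 0, so the key equation has no polynomial solution.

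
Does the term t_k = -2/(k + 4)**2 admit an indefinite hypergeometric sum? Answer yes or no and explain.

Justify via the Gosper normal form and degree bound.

No — key equation has no polynomial f.

t_(k+1)/t_k = (k + 4)**2/(k + 5)**2.
Factor: A=k**2 + 8*k + 16; B=k**2 + 10*k + 25; C=1.
Set up (k**2 + 8*k + 16)·f(k+1) − (k**2 + 8*k + 16)·f(k) − (1) = 0.
Degrees (2,2,0) ⇒ d ≤ 0.
f = c0 ⇒ A·f(k+1) − B(k−1)·f(k) − C = -1. The system {-1 = 0} is inconsistent; no antidifference.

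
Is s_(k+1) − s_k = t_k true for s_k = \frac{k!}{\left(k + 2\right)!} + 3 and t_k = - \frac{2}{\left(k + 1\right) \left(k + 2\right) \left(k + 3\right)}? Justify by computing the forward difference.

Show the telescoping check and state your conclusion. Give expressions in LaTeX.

s_(k+1) = (3*k**2 + 15*k + 19)/((k + 2)*(k + 3))
s_(k+1) − s_k = -2/((k + 1)*(k + 2)*(k + 3))
(s_(k+1) − s_k) − t_k = 0

valid; difference matches t_k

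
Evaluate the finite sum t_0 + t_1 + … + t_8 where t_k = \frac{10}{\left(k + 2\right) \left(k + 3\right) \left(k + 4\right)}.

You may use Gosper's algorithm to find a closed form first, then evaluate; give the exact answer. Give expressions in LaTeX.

Compute t_(k+1)/t_k: get (k + 2)/(k + 5).
Gosper form: A/B · C(k+1)/C(k) with A=k + 2, B=k + 5, C=1.
Key eq: (k + 2)·f(k+1) = (k + 4)·f(k) + (1).
deg f ≤ 2 (via 1,1,0).
Match coefficients ⇒ f(k) = k*(k + 5)/12.
R(k) = B(k−1)·f(k)/C(k) = k*(k + 4)*(k + 5)/12; s_k = R·t_k = 5*k*(k + 5)/(6*(k + 2)*(k + 3)).
Verify: 10/(k**3 + 9*k**2 + 26*k + 24) matches t_k.
Sum = s_(9) − s_(0); s_(9) = 35/44, s_(0) = 0 ⇒ 35/44.

Σ = 35/44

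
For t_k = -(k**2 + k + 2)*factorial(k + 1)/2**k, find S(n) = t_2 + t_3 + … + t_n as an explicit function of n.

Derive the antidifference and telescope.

S(n) = 6 - n*factorial(n + 2)/2**n - factorial(n + 2)/2**n

Ratio r(k) = (k + 2)*(k + (k + 1)**2 + 3)/(2*(k**2 + k + 2)).
A = k/2 + 1, B = 1, C = k**2 + k + 2.
Need (k/2 + 1)·f(k+1) − (1)·f(k) = k**2 + k + 2.
Bound: deg f ≤ 1.
Match coefficients ⇒ f(k) = 2*k.
So s_k = (B(k−1)f/C)·t_k = (2*k/(k**2 + k + 2))·t_k = -2**(1 - k)*k*factorial(k + 1).
Δs = -(k**2 + k + 2)*factorial(k + 1)/2**k, as required.
Evaluate: s_(n+1) = -(n + 1)*factorial(n + 2)/2**n; subtract s_(2) = -6 ⇒ S(n) = 6 - n*factorial(n + 2)/2**n - factorial(n + 2)/2**n.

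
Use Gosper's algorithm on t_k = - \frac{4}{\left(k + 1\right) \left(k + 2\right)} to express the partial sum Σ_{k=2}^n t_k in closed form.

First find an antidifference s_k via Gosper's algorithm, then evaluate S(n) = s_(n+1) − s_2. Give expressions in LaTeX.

r(k) = (k + 1)/(k + 3) after simplifying.
So A=k + 1 and B=k + 3, with C=1.
f must satisfy (k + 1)·f(k+1) − (k + 2)·f(k) = 1.
Degrees (1,1,0) ⇒ d ≤ 1.
Solving with deg f ≤ 1: f(k) = k.
Then R = B(k−1)f/C = k*(k + 2), so s_k = R(k)·t_k = -4*k/(k + 1).
s_(k+1) − s_k = -4/(k**2 + 3*k + 2) = t_k.
s_(n+1) = 4*(-n - 1)/(n + 2) and s_(2) = -8/3, so S(n) = 4*(1 - n)/(3*(n + 2)).

S(n) = \frac{4 \left(1 - n\right)}{3 \left(n + 2\right)}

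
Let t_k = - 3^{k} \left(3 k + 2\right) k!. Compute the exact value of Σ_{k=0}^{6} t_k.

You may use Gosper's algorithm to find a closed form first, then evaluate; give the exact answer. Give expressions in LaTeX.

Σ = -11022479

Ratio r(k) = 3*(k + 1)*(3*k + 5)/(3*k + 2).
Gosper form: A/B · C(k+1)/C(k) with A=3*k + 3, B=1, C=k + 2/3.
Key eq: (3*k + 3)·f(k+1) = (1)·f(k) + (k + 2/3).
Bound: deg f ≤ 0.
Solve for f: f(k) = 1/3 (degree 0 ≤ 0).
So s_k = (B(k−1)f/C)·t_k = (1/(3*k + 2))·t_k = -3**k*factorial(k).
Check: Δs_k = -3**k*(3*k + 2)*factorial(k). ✓
Sum = s_(7) − s_(0); s_(7) = -11022480, s_(0) = -1 ⇒ -11022479.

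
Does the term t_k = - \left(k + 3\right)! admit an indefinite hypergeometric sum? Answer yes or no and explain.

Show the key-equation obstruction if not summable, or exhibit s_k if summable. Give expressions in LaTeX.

No — negative degree bound, so no certificate f.

Step 1: r(k) = k + 4.
So A=k + 4 and B=1, with C=1.
Solve (k + 4)·f(k+1) − (1)·f(k) = 1.
Degrees (1,0,0) ⇒ d ≤ -1.
d = -1 < 0 ⇒ no nonzero polynomial f; not summable.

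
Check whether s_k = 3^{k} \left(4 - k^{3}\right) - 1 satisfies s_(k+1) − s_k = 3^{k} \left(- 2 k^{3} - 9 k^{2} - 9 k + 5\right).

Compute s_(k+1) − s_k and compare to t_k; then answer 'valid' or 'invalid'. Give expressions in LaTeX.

Valid — Δs_k = t_k.

s_(k+1) = 3**(k + 1)*(4 - (k + 1)**3) - 1
s_(k+1) − s_k = 3**k*(k**3 - 3*(k + 1)**3 + 8)
(s_(k+1) − s_k) − t_k = 0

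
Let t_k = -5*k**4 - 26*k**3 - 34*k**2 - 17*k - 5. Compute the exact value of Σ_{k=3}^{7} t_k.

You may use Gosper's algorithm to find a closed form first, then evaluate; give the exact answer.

Σ = -48485

t_(k+1)/t_k = (5*k**4 + 46*k**3 + 142*k**2 + 183*k + 87)/(5*k**4 + 26*k**3 + 34*k**2 + 17*k + 5).
A = 1, B = 1, C = k**4 + 26*k**3/5 + 34*k**2/5 + 17*k/5 + 1.
Set up (1)·f(k+1) − (1)·f(k) − (k**4 + 26*k**3/5 + 34*k**2/5 + 17*k/5 + 1) = 0.
Bound: deg f ≤ 5.
A polynomial solution: f(k) = k*(k**4 + 4*k**3 - 2*k + 2)/5.
Certificate R = B(k−1)f/C = k*(k**4 + 4*k**3 - 2*k + 2)/(5*k**4 + 26*k**3 + 34*k**2 + 17*k + 5) gives s_k = k*(-k**4 - 4*k**3 + 2*k - 2).
Verify: -5*k**4 - 26*k**3 - 34*k**2 - 17*k - 5 matches t_k.
Sum = s_(8) − s_(3); s_(8) = -49040, s_(3) = -555 ⇒ -48485.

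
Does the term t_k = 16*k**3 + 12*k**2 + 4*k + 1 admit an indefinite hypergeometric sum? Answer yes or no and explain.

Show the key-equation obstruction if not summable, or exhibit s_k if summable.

Compute t_(k+1)/t_k: get (16*k**3 + 60*k**2 + 76*k + 33)/(16*k**3 + 12*k**2 + 4*k + 1).
Take A(k)=1, B(k)=1, C(k)=k**3 + 3*k**2/4 + k/4 + 1/16.
Solve (1)·f(k+1) − (1)·f(k) = k**3 + 3*k**2/4 + k/4 + 1/16.
Degrees (0,0,3) ⇒ d ≤ 4.
A polynomial solution: f(k) = k*(4*k**3 - 4*k**2 + 1)/16.
Certificate R = B(k−1)f/C = k*(4*k**3 - 4*k**2 + 1)/((2*k + 1)*(8*k**2 + 2*k + 1)) gives s_k = 4*k**4 - 4*k**3 + k.
Check: Δs_k = 16*k**3 + 12*k**2 + 4*k + 1. ✓

Yes. s_k = 4*k**4 - 4*k**3 + k.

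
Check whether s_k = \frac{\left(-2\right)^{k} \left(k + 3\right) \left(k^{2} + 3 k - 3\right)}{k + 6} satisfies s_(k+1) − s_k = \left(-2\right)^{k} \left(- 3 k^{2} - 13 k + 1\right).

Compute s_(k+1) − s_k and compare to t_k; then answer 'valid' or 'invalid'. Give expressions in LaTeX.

Invalid: residual \frac{\left(-2\right)^{k} \left(9 k^{3} + 96 k^{2} + 240 k - 27\right)}{k^{2} + 13 k + 42} ≠ 0.

s_(k+1) = (-2)**(k + 1)*(k + 4)*(3*k + (k + 1)**2)/(k + 7)
s_(k+1) − s_k = (-2)**k*(-3*k**4 - 43*k**3 - 198*k**2 - 293*k + 15)/(k**2 + 13*k + 42)
(s_(k+1) − s_k) − t_k = (-2)**k*(9*k**3 + 96*k**2 + 240*k - 27)/(k**2 + 13*k + 42)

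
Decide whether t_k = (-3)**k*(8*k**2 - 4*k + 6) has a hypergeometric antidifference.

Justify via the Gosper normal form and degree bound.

r(k) = 3*(2*k - 4*(k + 1)**2 - 1)/(4*k**2 - 2*k + 3) after simplifying.
A = -3, B = 1, C = k**2 - k/2 + 3/4.
f must satisfy (-3)·f(k+1) − (1)·f(k) = k**2 - k/2 + 3/4.
d = 2 from the (0,0,2) case.
Solving with deg f ≤ 2: f(k) = -(2*k**2 - 4*k + 3)/8.
Get s_k = R·t_k = (-3)**k*(-2*k**2 + 4*k - 3) with R(k) = B(k−1)f(k)/C(k) = -(2*k**2 - 4*k + 3)/(2*(4*k**2 - 2*k + 3)).
Check: Δs_k = (-3)**k*(8*k**2 - 4*k + 6). ✓

Yes. s_k = (-3)**k*(-2*k**2 + 4*k - 3).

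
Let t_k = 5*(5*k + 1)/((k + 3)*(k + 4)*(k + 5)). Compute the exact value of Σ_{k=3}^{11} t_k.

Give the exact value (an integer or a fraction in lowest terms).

Ratio r(k) = (k + 3)*(5*k + 6)/((k + 6)*(5*k + 1)).
Factor: A=k + 3; B=k + 6; C=k + 1/5.
Key eq: (k + 3)·f(k+1) = (k + 5)·f(k) + (k + 1/5).
From deg A=1, deg B=1, deg C=1: d=2.
Solving with deg f ≤ 2: f(k) = k*(2*k - 1)/15.
Then R = B(k−1)f/C = k*(k + 5)*(2*k - 1)/(3*(5*k + 1)), so s_k = R(k)·t_k = 5*k*(2*k - 1)/(3*(k + 3)*(k + 4)).
Verify: 5*(5*k + 1)/(k**3 + 12*k**2 + 47*k + 60) matches t_k.
Sum = s_(12) − s_(3); s_(12) = 23/12, s_(3) = 25/42 ⇒ 37/28.

Σ = 37/28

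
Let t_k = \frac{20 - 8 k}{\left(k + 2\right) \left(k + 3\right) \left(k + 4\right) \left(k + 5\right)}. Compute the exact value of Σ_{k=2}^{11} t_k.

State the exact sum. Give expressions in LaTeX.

Compute t_(k+1)/t_k: get (k + 2)*(2*k - 3)/((k + 6)*(2*k - 5)).
Factor: A=k + 2; B=k + 6; C=k - 5/2.
Solve (k + 2)·f(k+1) − (k + 5)·f(k) = k - 5/2.
deg f ≤ 3 (via 1,1,1).
A polynomial solution: f(k) = -k*(k**2 + 9*k + 50)/48.
Then R = B(k−1)f/C = -k*(k + 5)*(k**2 + 9*k + 50)/(24*(2*k - 5)), so s_k = R(k)·t_k = k*(k**2 + 9*k + 50)/(6*(k + 2)*(k + 3)*(k + 4)).
Verify: 4*(5 - 2*k)/(k**4 + 14*k**3 + 71*k**2 + 154*k + 120) matches t_k.
Evaluate s at k=12 and k=2: 151/840 and 1/5; difference -17/840.

Σ = -17/840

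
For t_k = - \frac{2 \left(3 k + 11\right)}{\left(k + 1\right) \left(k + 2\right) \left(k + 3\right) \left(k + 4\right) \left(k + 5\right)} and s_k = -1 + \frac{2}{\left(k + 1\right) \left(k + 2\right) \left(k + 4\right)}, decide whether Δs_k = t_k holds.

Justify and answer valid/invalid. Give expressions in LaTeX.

s_(k+1) = -1 + 2/((k + 2)*(k + 3)*(k + 5))
s_(k+1) − s_k = 2*(-3*k - 11)/(k**5 + 15*k**4 + 85*k**3 + 225*k**2 + 274*k + 120)
(s_(k+1) − s_k) − t_k = 0

valid; difference matches t_k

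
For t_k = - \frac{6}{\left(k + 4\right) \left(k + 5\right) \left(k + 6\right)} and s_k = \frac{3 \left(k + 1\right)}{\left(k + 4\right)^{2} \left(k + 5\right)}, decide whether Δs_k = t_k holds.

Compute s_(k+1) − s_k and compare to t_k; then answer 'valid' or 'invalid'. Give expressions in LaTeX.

Invalid: residual \frac{9 \left(3 k + 14\right)}{k^{5} + 24 k^{4} + 229 k^{3} + 1086 k^{2} + 2560 k + 2400} ≠ 0.

s_(k+1) = 3*(k + 2)/((k + 5)**2*(k + 6))
s_(k+1) − s_k = 3*(-2*k**2 - 9*k + 2)/(k**5 + 24*k**4 + 229*k**3 + 1086*k**2 + 2560*k + 2400)
(s_(k+1) − s_k) − t_k = 9*(3*k + 14)/(k**5 + 24*k**4 + 229*k**3 + 1086*k**2 + 2560*k + 2400)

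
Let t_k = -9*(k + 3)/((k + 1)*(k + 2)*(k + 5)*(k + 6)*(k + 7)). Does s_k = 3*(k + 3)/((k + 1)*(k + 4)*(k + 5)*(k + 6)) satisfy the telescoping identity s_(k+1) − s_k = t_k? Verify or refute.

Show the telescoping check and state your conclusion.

Invalid: residual 6*(2*k + 5)/(k**6 + 25*k**5 + 247*k**4 + 1219*k**3 + 3112*k**2 + 3796*k + 1680) ≠ 0.

s_(k+1) = 3*(k + 4)/((k + 2)*(k + 5)*(k + 6)*(k + 7))
s_(k+1) − s_k = 3*(-3*k**2 - 17*k - 26)/(k**6 + 25*k**5 + 247*k**4 + 1219*k**3 + 3112*k**2 + 3796*k + 1680)
(s_(k+1) − s_k) − t_k = 6*(2*k + 5)/(k**6 + 25*k**5 + 247*k**4 + 1219*k**3 + 3112*k**2 + 3796*k + 1680)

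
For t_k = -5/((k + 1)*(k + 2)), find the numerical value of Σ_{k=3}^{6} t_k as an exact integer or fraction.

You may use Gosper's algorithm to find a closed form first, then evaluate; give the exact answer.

The ratio is (k + 1)/(k + 3).
So A=k + 1 and B=k + 3, with C=1.
Set up (k + 1)·f(k+1) − (k + 2)·f(k) − (1) = 0.
Degrees (1,1,0) ⇒ d ≤ 1.
Solving with deg f ≤ 1: f(k) = k.
Get s_k = R·t_k = -5*k/(k + 1) with R(k) = B(k−1)f(k)/C(k) = k*(k + 2).
s_(k+1) − s_k = -5/(k**2 + 3*k + 2) = t_k.
Evaluate s at k=7 and k=3: -35/8 and -15/4; difference -5/8.

Σ = -5/8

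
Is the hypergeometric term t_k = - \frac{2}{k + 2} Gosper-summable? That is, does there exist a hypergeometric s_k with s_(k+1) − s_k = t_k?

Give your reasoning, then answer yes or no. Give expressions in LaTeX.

No. Not Gosper-summable.

t_(k+1)/t_k = (k + 2)/(k + 3).
Factor: A=k + 2; B=k + 3; C=1.
Set up (k + 2)·f(k+1) − (k + 2)·f(k) − (1) = 0.
deg f ≤ 0 (via 1,1,0).
Write f(k) = c0. Then LHS − RHS = -1, requiring -1 = 0: contradictory. No certificate.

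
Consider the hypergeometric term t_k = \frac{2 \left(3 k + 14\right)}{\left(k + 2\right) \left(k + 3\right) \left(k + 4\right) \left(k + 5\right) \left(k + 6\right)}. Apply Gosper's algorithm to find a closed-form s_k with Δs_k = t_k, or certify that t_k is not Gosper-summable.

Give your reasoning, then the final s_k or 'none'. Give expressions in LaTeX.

The ratio is (k + 2)*(3*k + 17)/((k + 7)*(3*k + 14)).
So A=k + 2 and B=k + 7, with C=k + 14/3.
Need (k + 2)·f(k+1) − (k + 6)·f(k) = k + 14/3.
From deg A=1, deg B=1, deg C=1: d=4.
Match coefficients ⇒ f(k) = k*(k + 4)*(k**2 + 10*k + 31)/90.
R(k) = B(k−1)·f(k)/C(k) = k*(k + 4)*(k + 6)*(k**2 + 10*k + 31)/(30*(3*k + 14)); s_k = R·t_k = k*(k**2 + 10*k + 31)/(15*(k**3 + 10*k**2 + 31*k + 30)).
Verify: 2*(3*k + 14)/(k**5 + 20*k**4 + 155*k**3 + 580*k**2 + 1044*k + 720) matches t_k.

s_k = \frac{k \left(k^{2} + 10 k + 31\right)}{15 \left(k^{3} + 10 k^{2} + 31 k + 30\right)}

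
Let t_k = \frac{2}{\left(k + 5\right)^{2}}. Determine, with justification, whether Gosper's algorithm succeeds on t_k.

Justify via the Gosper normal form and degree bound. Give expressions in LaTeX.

No — the linear system for f has no solution.

r(k) = (k + 5)**2/(k + 6)**2 after simplifying.
Take A(k)=k**2 + 10*k + 25, B(k)=k**2 + 12*k + 36, C(k)=1.
Solve (k**2 + 10*k + 25)·f(k+1) − (k**2 + 10*k + 25)·f(k) = 1.
From deg A=2, deg B=2, deg C=0: d=0.
Generic f = c0 gives residual -1; -1 = 0 cannot hold, so t_k is not Gosper-summable.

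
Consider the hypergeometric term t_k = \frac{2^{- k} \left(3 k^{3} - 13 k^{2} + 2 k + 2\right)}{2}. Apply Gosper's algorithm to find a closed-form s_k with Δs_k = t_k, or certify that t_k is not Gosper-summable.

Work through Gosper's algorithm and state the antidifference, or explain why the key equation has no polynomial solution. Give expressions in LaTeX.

Ratio r(k) = (3*k**3 - 4*k**2 - 15*k - 6)/(2*(3*k**3 - 13*k**2 + 2*k + 2)).
So A=1/2 and B=1, with C=k**3 - 13*k**2/3 + 2*k/3 + 2/3.
f must satisfy (1/2)·f(k+1) − (1)·f(k) = k**3 - 13*k**2/3 + 2*k/3 + 2/3.
Bound: deg f ≤ 3.
Solving with deg f ≤ 3: f(k) = -2*(3*k**3 - 4*k**2 + 3*k + 4)/3.
Get s_k = R·t_k = (-3*k**3 + 4*k**2 - 3*k - 4)/2**k with R(k) = B(k−1)f(k)/C(k) = -2*(3*k**3 - 4*k**2 + 3*k + 4)/(3*k**3 - 13*k**2 + 2*k + 2).
Δs = (3*k**3 - 13*k**2 + 2*k + 2)/(2*2**k), as required.

s_k = 2^{- k} \left(- 3 k^{3} + 4 k^{2} - 3 k - 4\right)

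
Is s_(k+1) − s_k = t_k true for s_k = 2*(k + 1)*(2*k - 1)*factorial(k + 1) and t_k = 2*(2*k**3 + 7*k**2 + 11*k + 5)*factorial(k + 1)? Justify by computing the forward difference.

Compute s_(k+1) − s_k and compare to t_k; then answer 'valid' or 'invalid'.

s_(k+1) = 2*(k + 2)*(2*k + 1)*factorial(k + 2)
s_(k+1) − s_k = 2*(2*k**3 + 7*k**2 + 11*k + 5)*factorial(k + 1)
(s_(k+1) − s_k) − t_k = 0

Valid: the claim telescopes to t_k.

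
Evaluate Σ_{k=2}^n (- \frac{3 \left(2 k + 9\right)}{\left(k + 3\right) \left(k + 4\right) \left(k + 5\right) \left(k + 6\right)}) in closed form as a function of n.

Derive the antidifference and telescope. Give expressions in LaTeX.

S(n) = \frac{3 \left(- n^{2} - 10 n + 11\right)}{35 \left(n^{2} + 10 n + 24\right)}

Ratio r(k) = (k + 3)*(2*k + 11)/((k + 7)*(2*k + 9)).
A = k + 3, B = k + 7, C = k + 9/2.
Key eq: (k + 3)·f(k+1) = (k + 6)·f(k) + (k + 9/2).
deg f ≤ 3 (via 1,1,1).
Coefficient equations give f(k) = k*(k + 4)*(k + 8)/30.
R(k) = B(k−1)·f(k)/C(k) = k*(k + 4)*(k + 6)*(k + 8)/(15*(2*k + 9)); s_k = R·t_k = k*(-k - 8)/(5*(k**2 + 8*k + 15)).
s_(k+1) − s_k = 3*(-2*k - 9)/(k**4 + 18*k**3 + 119*k**2 + 342*k + 360) = t_k.
s_(n+1) = (-n**2 - 10*n - 9)/(5*(n**2 + 10*n + 24)) and s_(2) = -4/35, so S(n) = 3*(-n**2 - 10*n + 11)/(35*(n**2 + 10*n + 24)).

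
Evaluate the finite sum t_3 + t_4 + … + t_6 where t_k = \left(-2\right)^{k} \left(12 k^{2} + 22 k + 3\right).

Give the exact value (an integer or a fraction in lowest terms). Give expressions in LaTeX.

Σ = 26184

t_(k+1)/t_k = 2*(-12*k**2 - 46*k - 37)/(12*k**2 + 22*k + 3).
So A=-2 and B=1, with C=k**2 + 11*k/6 + 1/4.
Set up (-2)·f(k+1) − (1)·f(k) − (k**2 + 11*k/6 + 1/4) = 0.
Bound: deg f ≤ 2.
Solving with deg f ≤ 2: f(k) = -(4*k**2 + 2*k - 3)/12.
R(k) = B(k−1)·f(k)/C(k) = -(4*k**2 + 2*k - 3)/(12*k**2 + 22*k + 3); s_k = R·t_k = (-2)**k*(-4*k**2 - 2*k + 3).
Verify: (-2)**k*(12*k**2 + 22*k + 3) matches t_k.
Sum = s_(7) − s_(3); s_(7) = 26496, s_(3) = 312 ⇒ 26184.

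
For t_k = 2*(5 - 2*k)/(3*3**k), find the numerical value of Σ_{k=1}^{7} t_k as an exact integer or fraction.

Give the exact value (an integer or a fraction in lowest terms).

Σ = 1462/2187

The ratio is (2*k - 3)/(3*(2*k - 5)).
A = 1/3, B = 1, C = k - 5/2.
Set up (1/3)·f(k+1) − (1)·f(k) − (k - 5/2) = 0.
deg f ≤ 1 (via 0,0,1).
Match coefficients ⇒ f(k) = -3*(k - 2)/2.
R(k) = B(k−1)·f(k)/C(k) = -3*(k - 2)/(2*k - 5); s_k = R·t_k = 2*(k - 2)/3**k.
Δs = 2*(5 - 2*k)/(3*3**k), as required.
Sum = s_(8) − s_(1); s_(8) = 4/2187, s_(1) = -2/3 ⇒ 1462/2187.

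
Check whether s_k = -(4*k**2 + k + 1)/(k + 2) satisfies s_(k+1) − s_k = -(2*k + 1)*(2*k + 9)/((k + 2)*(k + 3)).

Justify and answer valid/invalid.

s_(k+1) = (-k - 4*(k + 1)**2 - 2)/(k + 3)
s_(k+1) − s_k = (-4*k**2 - 20*k - 9)/(k**2 + 5*k + 6)
(s_(k+1) − s_k) − t_k = 0

Valid — Δs_k = t_k.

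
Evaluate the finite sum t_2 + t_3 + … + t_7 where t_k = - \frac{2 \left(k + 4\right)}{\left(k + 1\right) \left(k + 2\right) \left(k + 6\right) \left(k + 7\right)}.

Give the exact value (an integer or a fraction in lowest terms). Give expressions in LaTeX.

r(k) = (k + 1)*(k + 5)*(k + 6)/((k + 3)*(k + 4)*(k + 8)) after simplifying.
A = k + 1, B = k + 8, C = k**4 + 16*k**3 + 95*k**2 + 248*k + 240.
Solve (k + 1)·f(k+1) − (k + 7)·f(k) = k**4 + 16*k**3 + 95*k**2 + 248*k + 240.
Degrees (1,1,4) ⇒ d ≤ 6.
Match coefficients ⇒ f(k) = k*(k + 2)*(k + 3)*(k + 4)*(k + 5)*(k + 7)/12.
So s_k = (B(k−1)f/C)·t_k = (k*(k + 2)*(k + 7)**2/(12*(k + 4)))·t_k = k*(-k - 7)/(6*(k**2 + 7*k + 6)).
s_(k+1) − s_k = 2*(-k - 4)/(k**4 + 16*k**3 + 83*k**2 + 152*k + 84) = t_k.
Σ_(k=2)^(7) t_k = s_(8) − s_(2) = -10/63 − (-1/8) = -17/504.

Σ = -17/504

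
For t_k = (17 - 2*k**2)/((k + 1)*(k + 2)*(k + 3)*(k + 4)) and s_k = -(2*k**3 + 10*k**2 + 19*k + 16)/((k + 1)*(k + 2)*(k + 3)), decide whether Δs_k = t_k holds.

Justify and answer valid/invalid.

Valid — Δs_k = t_k.

s_(k+1) = (-19*k - 2*(k + 1)**3 - 10*(k + 1)**2 - 35)/((k + 2)*(k + 3)*(k + 4))
s_(k+1) − s_k = (17 - 2*k**2)/(k**4 + 10*k**3 + 35*k**2 + 50*k + 24)
(s_(k+1) − s_k) − t_k = 0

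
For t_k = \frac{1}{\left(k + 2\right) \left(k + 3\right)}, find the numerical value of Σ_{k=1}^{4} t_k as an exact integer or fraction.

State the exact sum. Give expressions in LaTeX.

Σ = 4/21

Ratio r(k) = (k + 2)/(k + 4).
Take A(k)=k + 2, B(k)=k + 4, C(k)=1.
Solve (k + 2)·f(k+1) − (k + 3)·f(k) = 1.
Bound: deg f ≤ 1.
Solve for f: f(k) = k/2 (degree 1 ≤ 1).
So s_k = (B(k−1)f/C)·t_k = (k*(k + 3)/2)·t_k = k/(2*(k + 2)).
s_(k+1) − s_k = 1/(k**2 + 5*k + 6) = t_k.
Evaluate s at k=5 and k=1: 5/14 and 1/6; difference 4/21.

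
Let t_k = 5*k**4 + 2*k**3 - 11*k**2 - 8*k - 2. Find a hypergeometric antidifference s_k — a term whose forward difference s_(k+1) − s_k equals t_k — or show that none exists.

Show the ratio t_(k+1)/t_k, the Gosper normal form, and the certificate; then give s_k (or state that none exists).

The ratio is (5*k**4 + 22*k**3 + 25*k**2 - 4*k - 14)/(5*k**4 + 2*k**3 - 11*k**2 - 8*k - 2).
A = 1, B = 1, C = k**4 + 2*k**3/5 - 11*k**2/5 - 8*k/5 - 2/5.
Solve (1)·f(k+1) − (1)·f(k) = k**4 + 2*k**3/5 - 11*k**2/5 - 8*k/5 - 2/5.
d = 5 from the (0,0,4) case.
Solving with deg f ≤ 5: f(k) = k**2*(k**3 - 2*k**2 - 3*k + 2)/5.
So s_k = (B(k−1)f/C)·t_k = (k**2*(k**3 - 2*k**2 - 3*k + 2)/(5*k**4 + 2*k**3 - 11*k**2 - 8*k - 2))·t_k = k**2*(k**3 - 2*k**2 - 3*k + 2).
s_(k+1) − s_k = 5*k**4 + 2*k**3 - 11*k**2 - 8*k - 2 = t_k.

s_k = k**2*(k**3 - 2*k**2 - 3*k + 2)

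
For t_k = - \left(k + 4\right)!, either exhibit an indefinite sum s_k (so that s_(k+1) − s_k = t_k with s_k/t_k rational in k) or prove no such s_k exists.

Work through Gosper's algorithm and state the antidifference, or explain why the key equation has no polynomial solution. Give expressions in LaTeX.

Compute t_(k+1)/t_k: get k + 5.
Factor: A=k + 5; B=1; C=1.
Key eq: (k + 5)·f(k+1) = (1)·f(k) + (1).
d = -1 from the (1,0,0) case.
Negative degree bound (-1): no f exists, t_k not Gosper-summable.

not Gosper-summable; s_k does not exist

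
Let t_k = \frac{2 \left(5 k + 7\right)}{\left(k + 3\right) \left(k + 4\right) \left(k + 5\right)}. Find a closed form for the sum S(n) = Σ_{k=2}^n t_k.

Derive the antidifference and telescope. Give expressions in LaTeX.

S(n) = \frac{7 n^{2} + 13 n - 20}{5 \left(n^{2} + 9 n + 20\right)}

t_(k+1)/t_k = (k + 3)*(5*k + 12)/((k + 6)*(5*k + 7)).
A = k + 3, B = k + 6, C = k + 7/5.
Key eq: (k + 3)·f(k+1) = (k + 5)·f(k) + (k + 7/5).
From deg A=1, deg B=1, deg C=1: d=2.
Solve for f: f(k) = k*(11*k + 17)/60 (degree 2 ≤ 2).
So s_k = (B(k−1)f/C)·t_k = (k*(k + 5)*(11*k + 17)/(12*(5*k + 7)))·t_k = k*(11*k + 17)/(6*(k + 3)*(k + 4)).
Δs = 2*(5*k + 7)/(k**3 + 12*k**2 + 47*k + 60), as required.
Evaluate: s_(n+1) = (11*n**2 + 39*n + 28)/(6*(n**2 + 9*n + 20)); subtract s_(2) = 13/30 ⇒ S(n) = (7*n**2 + 13*n - 20)/(5*(n**2 + 9*n + 20)).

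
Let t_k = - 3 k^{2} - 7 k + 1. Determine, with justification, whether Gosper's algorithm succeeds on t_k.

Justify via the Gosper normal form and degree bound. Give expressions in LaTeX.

Yes. s_k = k \left(- k^{2} - 2 k + 4\right).

The ratio is (3*k**2 + 13*k + 9)/(3*k**2 + 7*k - 1).
Factor: A=1; B=1; C=k**2 + 7*k/3 - 1/3.
Set up (1)·f(k+1) − (1)·f(k) − (k**2 + 7*k/3 - 1/3) = 0.
d = 3 from the (0,0,2) case.
A polynomial solution: f(k) = k*(k**2 + 2*k - 4)/3.
R(k) = B(k−1)·f(k)/C(k) = k*(k**2 + 2*k - 4)/(3*k**2 + 7*k - 1); s_k = R·t_k = k*(-k**2 - 2*k + 4).
s_(k+1) − s_k = -3*k**2 - 7*k + 1 = t_k.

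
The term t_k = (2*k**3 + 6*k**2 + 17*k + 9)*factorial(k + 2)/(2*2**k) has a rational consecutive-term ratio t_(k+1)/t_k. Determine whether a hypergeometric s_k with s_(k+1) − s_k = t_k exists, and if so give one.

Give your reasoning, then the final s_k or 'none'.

s_k = (2*k**2 + 3)*factorial(k + 2)/2**k

Compute t_(k+1)/t_k: get (2*k**4 + 18*k**3 + 71*k**2 + 139*k + 102)/(2*(2*k**3 + 6*k**2 + 17*k + 9)).
A = k/2 + 3/2, B = 1, C = k**3 + 3*k**2 + 17*k/2 + 9/2.
Set up (k/2 + 3/2)·f(k+1) − (1)·f(k) − (k**3 + 3*k**2 + 17*k/2 + 9/2) = 0.
From deg A=1, deg B=0, deg C=3: d=2.
Solving with deg f ≤ 2: f(k) = 2*k**2 + 3.
Certificate R = B(k−1)f/C = 2*(2*k**2 + 3)/(2*k**3 + 6*k**2 + 17*k + 9) gives s_k = (2*k**2 + 3)*factorial(k + 2)/2**k.
Check: Δs_k = (2*k**3 + 6*k**2 + 17*k + 9)*factorial(k + 2)/(2*2**k). ✓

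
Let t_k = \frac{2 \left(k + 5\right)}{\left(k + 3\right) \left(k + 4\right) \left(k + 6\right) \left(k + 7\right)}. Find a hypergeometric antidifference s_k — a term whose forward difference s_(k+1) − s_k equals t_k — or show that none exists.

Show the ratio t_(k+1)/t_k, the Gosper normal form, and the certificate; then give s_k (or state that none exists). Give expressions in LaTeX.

s_k = \frac{k \left(k + 9\right)}{18 \left(k^{2} + 9 k + 18\right)}

r(k) = (k + 3)*(k + 6)**2/((k + 5)**2*(k + 8)) after simplifying.
Factor: A=k + 3; B=k + 8; C=k**2 + 10*k + 25.
Set up (k + 3)·f(k+1) − (k + 7)·f(k) − (k**2 + 10*k + 25) = 0.
Bound: deg f ≤ 4.
A polynomial solution: f(k) = k*(k + 4)*(k + 5)*(k + 9)/36.
Certificate R = B(k−1)f/C = k*(k + 4)*(k + 7)*(k + 9)/(36*(k + 5)) gives s_k = k*(k + 9)/(18*(k**2 + 9*k + 18)).
s_(k+1) − s_k = 2*(k + 5)/(k**4 + 20*k**3 + 145*k**2 + 450*k + 504) = t_k.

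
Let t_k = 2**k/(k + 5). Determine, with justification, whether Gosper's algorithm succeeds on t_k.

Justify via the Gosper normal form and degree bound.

No — key equation has no polynomial f.

t_(k+1)/t_k = 2*(k + 5)/(k + 6).
Take A(k)=2*k + 10, B(k)=k + 6, C(k)=1.
Need (2*k + 10)·f(k+1) − (k + 5)·f(k) = 1.
deg f ≤ -1 (via 1,1,0).
d = -1 < 0 ⇒ no nonzero polynomial f; not summable.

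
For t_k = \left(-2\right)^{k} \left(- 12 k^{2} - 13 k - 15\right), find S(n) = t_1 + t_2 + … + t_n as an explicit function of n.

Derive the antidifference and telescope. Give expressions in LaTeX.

Ratio r(k) = 2*(-12*k**2 - 37*k - 40)/(12*k**2 + 13*k + 15).
A = -2, B = 1, C = k**2 + 13*k/12 + 5/4.
Key eq: (-2)·f(k+1) = (1)·f(k) + (k**2 + 13*k/12 + 5/4).
d = 2 from the (0,0,2) case.
Solving with deg f ≤ 2: f(k) = -(4*k**2 - k + 3)/12.
So s_k = (B(k−1)f/C)·t_k = (-(4*k**2 - k + 3)/(12*k**2 + 13*k + 15))·t_k = (-2)**k*(4*k**2 - k + 3).
Verify: (-2)**k*(-12*k**2 - 13*k - 15) matches t_k.
s_(n+1) = (-2)**(n + 1)*(4*n**2 + 7*n + 6) and s_(1) = -12, so S(n) = -8*(-2)**n*n**2 - 14*(-2)**n*n - 12*(-2)**n + 12.

S(n) = - 8 \left(-2\right)^{n} n^{2} - 14 \left(-2\right)^{n} n - 12 \left(-2\right)^{n} + 12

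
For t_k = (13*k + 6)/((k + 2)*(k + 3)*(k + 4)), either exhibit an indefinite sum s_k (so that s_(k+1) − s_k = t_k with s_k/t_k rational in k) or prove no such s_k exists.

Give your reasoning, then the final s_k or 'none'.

The ratio is (k + 2)*(13*k + 19)/((k + 5)*(13*k + 6)).
Take A(k)=k + 2, B(k)=k + 5, C(k)=k + 6/13.
Solve (k + 2)·f(k+1) − (k + 4)·f(k) = k + 6/13.
deg f ≤ 2 (via 1,1,1).
Solve for f: f(k) = k*(8*k + 1)/39 (degree 2 ≤ 2).
Get s_k = R·t_k = k*(8*k + 1)/(3*(k + 2)*(k + 3)) with R(k) = B(k−1)f(k)/C(k) = k*(k + 4)*(8*k + 1)/(3*(13*k + 6)).
Check: Δs_k = (13*k + 6)/(k**3 + 9*k**2 + 26*k + 24). ✓

s_k = k*(8*k + 1)/(3*(k + 2)*(k + 3))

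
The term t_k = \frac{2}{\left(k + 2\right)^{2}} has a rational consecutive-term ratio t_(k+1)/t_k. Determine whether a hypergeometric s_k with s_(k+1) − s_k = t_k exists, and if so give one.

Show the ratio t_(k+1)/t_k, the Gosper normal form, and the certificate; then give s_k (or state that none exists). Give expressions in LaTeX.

no hypergeometric antidifference exists

t_(k+1)/t_k = (k + 2)**2/(k + 3)**2.
Factor: A=k**2 + 4*k + 4; B=k**2 + 6*k + 9; C=1.
Solve (k**2 + 4*k + 4)·f(k+1) − (k**2 + 4*k + 4)·f(k) = 1.
From deg A=2, deg B=2, deg C=0: d=0.
f = c0 ⇒ A·f(k+1) − B(k−1)·f(k) − C = -1. The system {-1 = 0} is inconsistent; no antidifference.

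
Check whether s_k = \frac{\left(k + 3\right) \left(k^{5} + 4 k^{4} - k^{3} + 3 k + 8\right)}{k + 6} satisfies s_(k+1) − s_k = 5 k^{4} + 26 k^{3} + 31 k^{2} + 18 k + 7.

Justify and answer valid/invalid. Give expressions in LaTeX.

s_(k+1) = (k + 4)*(3*k + (k + 1)**5 + 4*(k + 1)**4 - (k + 1)**3 + 11)/(k + 7)
s_(k+1) − s_k = (5*k**6 + 79*k**5 + 423*k**4 + 949*k**3 + 931*k**2 + 511*k + 192)/(k**2 + 13*k + 42)
(s_(k+1) − s_k) − t_k = 6*(-2*k**5 - 26*k**4 - 94*k**3 - 102*k**2 - 56*k - 17)/(k**2 + 13*k + 42)

Invalid: residual \frac{6 \left(- 2 k^{5} - 26 k^{4} - 94 k^{3} - 102 k^{2} - 56 k - 17\right)}{k^{2} + 13 k + 42} ≠ 0.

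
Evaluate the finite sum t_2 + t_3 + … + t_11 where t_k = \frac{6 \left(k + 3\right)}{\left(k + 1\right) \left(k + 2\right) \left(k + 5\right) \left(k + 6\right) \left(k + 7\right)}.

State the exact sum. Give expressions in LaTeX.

Σ = 635/55692

Step 1: r(k) = (k + 1)*(k + 4)*(k + 5)/((k + 3)**2*(k + 8)).
A = k + 1, B = k + 8, C = k**3 + 10*k**2 + 33*k + 36.
Solve (k + 1)·f(k+1) − (k + 7)·f(k) = k**3 + 10*k**2 + 33*k + 36.
Bound: deg f ≤ 6.
Solve for f: f(k) = k*(k + 2)*(k + 3)*(k + 4)*(k**2 + 12*k + 41)/90 (degree 6 ≤ 6).
Certificate R = B(k−1)f/C = k*(k + 2)*(k + 7)*(k**2 + 12*k + 41)/(90*(k + 3)) gives s_k = k*(k**2 + 12*k + 41)/(15*(k**3 + 12*k**2 + 41*k + 30)).
Verify: 6*(k + 3)/(k**5 + 21*k**4 + 163*k**3 + 567*k**2 + 844*k + 420) matches t_k.
Σ_(k=2)^(11) t_k = s_(12) − s_(2) = 658/9945 − (23/420) = 635/55692.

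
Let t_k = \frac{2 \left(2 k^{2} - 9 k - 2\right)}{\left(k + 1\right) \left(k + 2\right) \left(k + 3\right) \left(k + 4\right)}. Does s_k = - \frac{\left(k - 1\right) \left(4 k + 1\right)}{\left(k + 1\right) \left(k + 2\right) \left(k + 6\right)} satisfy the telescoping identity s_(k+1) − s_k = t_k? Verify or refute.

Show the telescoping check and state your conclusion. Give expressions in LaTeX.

s_(k+1) = -k*(4*k + 5)/((k + 2)*(k + 3)*(k + 7))
s_(k+1) − s_k = (4*k**3 - 6*k**2 - 103*k - 21)/(k**5 + 19*k**4 + 131*k**3 + 401*k**2 + 540*k + 252)
(s_(k+1) − s_k) − t_k = 3*(-8*k**3 - 19*k**2 + 125*k + 28)/(k**6 + 23*k**5 + 207*k**4 + 925*k**3 + 2144*k**2 + 2412*k + 1008)

Invalid: residual \frac{3 \left(- 8 k^{3} - 19 k^{2} + 125 k + 28\right)}{k^{6} + 23 k^{5} + 207 k^{4} + 925 k^{3} + 2144 k^{2} + 2412 k + 1008} ≠ 0.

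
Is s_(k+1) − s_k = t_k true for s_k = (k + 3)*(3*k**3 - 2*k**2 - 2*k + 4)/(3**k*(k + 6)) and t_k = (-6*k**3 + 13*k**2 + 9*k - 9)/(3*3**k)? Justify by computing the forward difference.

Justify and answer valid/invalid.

Invalid: residual (6*k**4 + 32*k**3 - 93*k**2 - 51*k + 66)/(3**k*(k**2 + 13*k + 42)) ≠ 0.

s_(k+1) = (3*k**4 + 19*k**3 + 31*k**2 + 15*k + 12)/(3*3**k*(k + 7))
s_(k+1) − s_k = (-6*k**5 - 47*k**4 + 22*k**3 + 375*k**2 + 108*k - 180)/(3*3**k*(k**2 + 13*k + 42))
(s_(k+1) − s_k) − t_k = (6*k**4 + 32*k**3 - 93*k**2 - 51*k + 66)/(3**k*(k**2 + 13*k + 42))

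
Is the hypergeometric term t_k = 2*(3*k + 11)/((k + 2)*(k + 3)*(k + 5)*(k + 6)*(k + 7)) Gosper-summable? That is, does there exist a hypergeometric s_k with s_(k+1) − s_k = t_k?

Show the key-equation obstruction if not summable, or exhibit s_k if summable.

Yes. s_k = k*(k**2 + 13*k + 52)/(30*(k**3 + 13*k**2 + 52*k + 60)).

Ratio r(k) = (k + 2)*(k + 5)*(3*k + 14)/((k + 4)*(k + 8)*(3*k + 11)).
A = k + 2, B = k + 8, C = k**2 + 23*k/3 + 44/3.
Solve (k + 2)·f(k+1) − (k + 7)·f(k) = k**2 + 23*k/3 + 44/3.
deg f ≤ 5 (via 1,1,2).
Solving with deg f ≤ 5: f(k) = k*(k + 3)*(k + 4)*(k**2 + 13*k + 52)/180.
So s_k = (B(k−1)f/C)·t_k = (k*(k + 3)*(k + 7)*(k**2 + 13*k + 52)/(60*(3*k + 11)))·t_k = k*(k**2 + 13*k + 52)/(30*(k**3 + 13*k**2 + 52*k + 60)).
Verify: 2*(3*k + 11)/(k**5 + 23*k**4 + 203*k**3 + 853*k**2 + 1692*k + 1260) matches t_k.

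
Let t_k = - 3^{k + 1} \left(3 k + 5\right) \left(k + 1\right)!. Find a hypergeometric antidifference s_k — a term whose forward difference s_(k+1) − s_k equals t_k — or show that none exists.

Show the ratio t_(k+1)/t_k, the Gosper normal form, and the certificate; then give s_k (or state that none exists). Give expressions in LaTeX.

s_k = - 3^{k + 1} \left(k + 1\right)!

Compute t_(k+1)/t_k: get 3*(k + 2)*(3*k + 8)/(3*k + 5).
Normal form (A,B,C) = (3*k + 6, 1, k + 5/3).
Need (3*k + 6)·f(k+1) − (1)·f(k) = k + 5/3.
deg f ≤ 0 (via 1,0,1).
Solving with deg f ≤ 0: f(k) = 1/3.
Then R = B(k−1)f/C = 1/(3*k + 5), so s_k = R(k)·t_k = -3**(k + 1)*factorial(k + 1).
Δs = -3**(k + 1)*(3*k + 5)*factorial(k + 1), as required.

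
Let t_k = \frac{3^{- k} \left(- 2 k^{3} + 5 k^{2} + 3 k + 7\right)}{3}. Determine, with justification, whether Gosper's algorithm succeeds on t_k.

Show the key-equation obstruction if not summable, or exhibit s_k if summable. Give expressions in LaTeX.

r(k) = (2*k**3 + k**2 - 7*k - 13)/(3*(2*k**3 - 5*k**2 - 3*k - 7)) after simplifying.
Gosper form: A/B · C(k+1)/C(k) with A=1/3, B=1, C=k**3 - 5*k**2/2 - 3*k/2 - 7/2.
Set up (1/3)·f(k+1) − (1)·f(k) − (k**3 - 5*k**2/2 - 3*k/2 - 7/2) = 0.
d = 3 from the (0,0,3) case.
Solve for f: f(k) = -3*(k**3 - k**2 - k - 4)/2 (degree 3 ≤ 3).
Get s_k = R·t_k = (k**3 - k**2 - k - 4)/3**k with R(k) = B(k−1)f(k)/C(k) = -3*(k**3 - k**2 - k - 4)/(2*k**3 - 5*k**2 - 3*k - 7).
s_(k+1) − s_k = (-2*k**3 + 5*k**2 + 3*k + 7)/(3*3**k) = t_k.

Yes. s_k = 3^{- k} \left(k^{3} - k^{2} - k - 4\right).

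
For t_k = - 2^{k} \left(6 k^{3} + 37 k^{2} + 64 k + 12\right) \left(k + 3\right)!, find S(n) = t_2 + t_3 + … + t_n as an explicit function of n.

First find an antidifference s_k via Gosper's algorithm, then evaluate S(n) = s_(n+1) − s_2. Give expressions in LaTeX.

The ratio is 2*(6*k**4 + 79*k**3 + 376*k**2 + 743*k + 476)/(6*k**3 + 37*k**2 + 64*k + 12).
Take A(k)=2*k + 8, B(k)=1, C(k)=k**3 + 37*k**2/6 + 32*k/3 + 2.
Need (2*k + 8)·f(k+1) − (1)·f(k) = k**3 + 37*k**2/6 + 32*k/3 + 2.
Degrees (1,0,3) ⇒ d ≤ 2.
Solve for f: f(k) = (3*k**2 + 2*k - 4)/6 (degree 2 ≤ 2).
Get s_k = R·t_k = -2**k*(3*k**2 + 2*k - 4)*factorial(k + 3) with R(k) = B(k−1)f(k)/C(k) = (3*k**2 + 2*k - 4)/(6*k**3 + 37*k**2 + 64*k + 12).
Verify: -2**k*(6*k**3 + 37*k**2 + 64*k + 12)*factorial(k + 3) matches t_k.
Evaluate: s_(n+1) = -2**(n + 1)*(3*n**2 + 8*n + 1)*factorial(n + 4); subtract s_(2) = -5760 ⇒ S(n) = -6*2**n*n**2*factorial(n + 4) - 16*2**n*n*factorial(n + 4) - 2*2**n*factorial(n + 4) + 5760.

S(n) = - 6 \cdot 2^{n} n^{2} \left(n + 4\right)! - 16 \cdot 2^{n} n \left(n + 4\right)! - 2 \cdot 2^{n} \left(n + 4\right)! + 5760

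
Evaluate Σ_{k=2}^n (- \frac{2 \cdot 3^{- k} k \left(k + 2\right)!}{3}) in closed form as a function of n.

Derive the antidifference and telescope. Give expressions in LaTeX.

t_(k+1)/t_k = (k + 1)*(k + 3)/(3*k).
Factor: A=k/3 + 1; B=1; C=k.
Key eq: (k/3 + 1)·f(k+1) = (1)·f(k) + (k).
Degrees (1,0,1) ⇒ d ≤ 0.
Solve for f: f(k) = 3 (degree 0 ≤ 0).
R(k) = B(k−1)·f(k)/C(k) = 3/k; s_k = R·t_k = -2*factorial(k + 2)/3**k.
Check: Δs_k = -2*k*factorial(k + 2)/(3*3**k). ✓
Evaluate: s_(n+1) = -2*3**(-n - 1)*factorial(n + 3); subtract s_(2) = -16/3 ⇒ S(n) = 16/3 - 2*factorial(n + 3)/(3*3**n).

S(n) = \frac{16}{3} - \frac{2 \cdot 3^{- n} \left(n + 3\right)!}{3}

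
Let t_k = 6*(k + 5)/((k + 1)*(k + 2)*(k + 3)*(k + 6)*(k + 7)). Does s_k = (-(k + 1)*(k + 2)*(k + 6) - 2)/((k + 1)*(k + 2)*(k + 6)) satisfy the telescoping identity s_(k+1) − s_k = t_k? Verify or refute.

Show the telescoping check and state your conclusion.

s_(k+1) = (-(k + 2)*(k + 3)*(k + 7) - 2)/((k + 2)*(k + 3)*(k + 7))
s_(k+1) − s_k = 6*(k + 5)/(k**5 + 19*k**4 + 131*k**3 + 401*k**2 + 540*k + 252)
(s_(k+1) − s_k) − t_k = 0

valid (s_(k+1) − s_k reduces to t_k)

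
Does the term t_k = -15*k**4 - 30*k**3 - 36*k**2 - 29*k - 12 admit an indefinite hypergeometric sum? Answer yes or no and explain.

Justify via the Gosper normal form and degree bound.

t_(k+1)/t_k = (15*k**4 + 90*k**3 + 216*k**2 + 251*k + 122)/(15*k**4 + 30*k**3 + 36*k**2 + 29*k + 12).
Take A(k)=1, B(k)=1, C(k)=k**4 + 2*k**3 + 12*k**2/5 + 29*k/15 + 4/5.
Solve (1)·f(k+1) − (1)·f(k) = k**4 + 2*k**3 + 12*k**2/5 + 29*k/15 + 4/5.
From deg A=0, deg B=0, deg C=4: d=5.
A polynomial solution: f(k) = k*(3*k**4 + 2*k**2 + 4*k + 3)/15.
Get s_k = R·t_k = k*(-3*k**4 - 2*k**2 - 4*k - 3) with R(k) = B(k−1)f(k)/C(k) = k*(3*k**4 + 2*k**2 + 4*k + 3)/(15*k**4 + 30*k**3 + 36*k**2 + 29*k + 12).
Verify: -15*k**4 - 30*k**3 - 36*k**2 - 29*k - 12 matches t_k.

Yes. s_k = k*(-3*k**4 - 2*k**2 - 4*k - 3).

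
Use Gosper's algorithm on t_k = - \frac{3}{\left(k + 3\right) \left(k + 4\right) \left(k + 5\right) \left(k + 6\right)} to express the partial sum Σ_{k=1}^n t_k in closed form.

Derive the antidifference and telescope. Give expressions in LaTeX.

S(n) = \frac{n \left(- n^{2} - 15 n - 74\right)}{120 \left(n^{3} + 15 n^{2} + 74 n + 120\right)}

Compute t_(k+1)/t_k: get (k + 3)/(k + 7).
So A=k + 3 and B=k + 7, with C=1.
Key eq: (k + 3)·f(k+1) = (k + 6)·f(k) + (1).
d = 3 from the (1,1,0) case.
Solving with deg f ≤ 3: f(k) = k*(k**2 + 12*k + 47)/180.
R(k) = B(k−1)·f(k)/C(k) = k*(k + 6)*(k**2 + 12*k + 47)/180; s_k = R·t_k = k*(-k**2 - 12*k - 47)/(60*(k + 3)*(k + 4)*(k + 5)).
Δs = -3/(k**4 + 18*k**3 + 119*k**2 + 342*k + 360), as required.
Σ_(k=1)^n t_k = s_(n+1) − s_(1) = ((-n**3 - 15*n**2 - 74*n - 60)/(60*(n**3 + 15*n**2 + 74*n + 120))) − (-1/120), i.e. n*(-n**2 - 15*n - 74)/(120*(n**3 + 15*n**2 + 74*n + 120)).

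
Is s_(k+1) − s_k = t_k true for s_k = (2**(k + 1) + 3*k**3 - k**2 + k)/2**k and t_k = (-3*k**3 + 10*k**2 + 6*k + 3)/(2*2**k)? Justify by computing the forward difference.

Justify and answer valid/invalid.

s_(k+1) = (4*2**k + k + 3*(k + 1)**3 - (k + 1)**2 + 1)/(2*2**k)
s_(k+1) − s_k = (-3*k**3 + 10*k**2 + 6*k + 3)/(2*2**k)
(s_(k+1) − s_k) − t_k = 0

valid (s_(k+1) − s_k reduces to t_k)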